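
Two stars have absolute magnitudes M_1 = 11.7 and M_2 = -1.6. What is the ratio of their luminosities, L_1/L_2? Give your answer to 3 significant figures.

L_1/L_2 ≈ 4.79×10^-6

ΔM = M_1 − M_2 = 13.3
L_1/L_2 = 10^(−0.4 ΔM) = 10^-5.320 = 4.786×10^-6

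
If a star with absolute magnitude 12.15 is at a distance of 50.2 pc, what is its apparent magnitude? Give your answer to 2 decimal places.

m ≈ 15.65

m = M + 5 log₁₀ d − 5 = 12.15 + 5·1.7007 − 5 = 15.654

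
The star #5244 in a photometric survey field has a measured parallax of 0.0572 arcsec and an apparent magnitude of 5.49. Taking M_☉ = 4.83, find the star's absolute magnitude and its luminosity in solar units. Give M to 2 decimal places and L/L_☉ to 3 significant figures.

M ≈ 4.28; L/L_☉ ≈ 1.66

d = 1/p = 1/0.0572″ = 17.48 pc
M = m − 5 log₁₀ d + 5 = 5.49 − 5·1.2426 + 5 = 4.277
M − M_☉ = 4.277 − 4.83 = -0.553
L/L_☉ = 10^(−0.4 × -0.553) = 1.664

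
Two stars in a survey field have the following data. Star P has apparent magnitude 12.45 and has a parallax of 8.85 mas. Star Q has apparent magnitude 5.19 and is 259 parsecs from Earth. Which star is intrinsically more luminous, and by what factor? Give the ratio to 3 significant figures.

Star Q is more luminous, by a factor of 4210.

Star P: p = 8.85 mas = 8.85×10^-3″ → d = 1/p = 113.0 pc
Star P: M = m − 5 log₁₀ d + 5 = 12.45 − 5·2.0531 + 5 = 7.185
Star Q: M = m − 5 log₁₀ d + 5 = 5.19 − 5·2.4133 + 5 = -1.876
ΔM = M_P − M_Q = 7.185 − (-1.876) = 9.061; smaller M is more luminous → Star Q.
L ratio = 10^(0.4 |ΔM|) = 10^3.624 = 4212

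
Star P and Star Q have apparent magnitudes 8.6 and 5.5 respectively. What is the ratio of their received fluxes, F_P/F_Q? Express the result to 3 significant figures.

F_P/F_Q ≈ 0.0575

Magnitude difference = 3.1
Flux ratio = 10^(−0.4 Δm) = 10^(−0.4 × 3.1) = 10^-1.240 = 0.05754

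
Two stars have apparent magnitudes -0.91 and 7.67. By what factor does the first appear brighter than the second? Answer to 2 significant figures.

2700

Δm = -0.91 − (7.67) = -8.58
Flux ratio = 10^(−0.4 Δm) = 10^(−0.4 × -8.58) = 10^3.432 = 2704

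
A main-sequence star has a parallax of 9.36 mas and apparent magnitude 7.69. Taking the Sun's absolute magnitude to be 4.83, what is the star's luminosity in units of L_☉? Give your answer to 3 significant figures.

L/L_☉ ≈ 8.19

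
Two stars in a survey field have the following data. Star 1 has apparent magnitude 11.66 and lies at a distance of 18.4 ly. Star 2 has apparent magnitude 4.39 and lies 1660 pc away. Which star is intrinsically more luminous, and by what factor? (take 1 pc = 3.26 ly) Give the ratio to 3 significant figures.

Star 2 is more luminous, by a factor of 7.00×10^7.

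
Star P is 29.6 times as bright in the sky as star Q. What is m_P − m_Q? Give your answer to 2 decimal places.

Pogson: Δm = −2.5 log₁₀(ratio) = −2.5 log₁₀(29.6) = −2.5 × 1.4713 = -3.678
Star P is brighter, so it has the smaller magnitude: the difference is negative.

m_P − m_Q ≈ -3.68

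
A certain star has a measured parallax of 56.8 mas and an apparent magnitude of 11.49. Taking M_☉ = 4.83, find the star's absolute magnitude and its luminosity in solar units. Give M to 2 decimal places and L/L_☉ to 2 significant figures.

d = 1/p = 1000/56.8 mas = 17.61 pc
M = m − 5 log₁₀ d + 5 = 11.49 − 5·1.2457 + 5 = 10.262
M − M_☉ = 10.262 − 4.83 = 5.432
L/L_☉ = 10^(−0.4 × 5.432) = 6.719×10^-3

M ≈ 10.26; L/L_☉ ≈ 6.7×10^-3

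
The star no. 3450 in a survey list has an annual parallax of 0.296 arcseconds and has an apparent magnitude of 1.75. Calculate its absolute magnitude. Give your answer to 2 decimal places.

M ≈ 4.11

d = 1/p = 1/0.296″ = 3.378 pc
5 log₁₀(d/10 pc) = 5 log₁₀(3.378) − 5 = -2.356
M = m − 5 log₁₀(d/10) = 1.75 + 2.356 = 4.106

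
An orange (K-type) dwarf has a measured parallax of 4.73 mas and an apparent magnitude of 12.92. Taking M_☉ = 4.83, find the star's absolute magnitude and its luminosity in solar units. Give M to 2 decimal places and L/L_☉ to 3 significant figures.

M ≈ 6.29; L/L_☉ ≈ 0.260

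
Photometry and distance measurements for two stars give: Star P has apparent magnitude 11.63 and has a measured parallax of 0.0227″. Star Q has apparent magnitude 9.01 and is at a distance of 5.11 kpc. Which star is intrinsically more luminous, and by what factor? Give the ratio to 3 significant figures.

Star Q is more luminous, by a factor of 150000.

Star P: d = 1/p = 1/0.0227″ = 44.05 pc
Star P: M = m − 5 log₁₀ d + 5 = 11.63 − 5·1.6440 + 5 = 8.410
Star Q: d = 5.11 kpc = 5110 pc
Star Q: M = m − 5 log₁₀ d + 5 = 9.01 − 5·3.7084 + 5 = -4.532
ΔM = M_P − M_Q = 8.410 − (-4.532) = 12.942; smaller M is more luminous → Star Q.
L ratio = 10^(0.4 |ΔM|) = 10^5.177 = 150300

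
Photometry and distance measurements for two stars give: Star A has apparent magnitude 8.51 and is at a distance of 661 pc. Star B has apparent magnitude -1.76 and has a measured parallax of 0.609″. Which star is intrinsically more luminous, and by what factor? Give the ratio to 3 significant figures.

Star A is more luminous, by a factor of 12.6.

Star A: M = m − 5 log₁₀ d + 5 = 8.51 − 5·2.8202 + 5 = -0.591
Star B: d = 1/p = 1/0.609″ = 1.642 pc
Star B: M = m − 5 log₁₀ d + 5 = -1.76 − 5·0.2154 + 5 = 2.163
ΔM = M_A − M_B = -0.591 − (2.163) = -2.754; smaller M is more luminous → Star A.
L ratio = 10^(0.4 |ΔM|) = 10^1.102 = 12.64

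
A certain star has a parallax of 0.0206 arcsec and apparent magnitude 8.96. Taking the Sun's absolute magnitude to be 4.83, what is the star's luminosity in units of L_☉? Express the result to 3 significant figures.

d = 1/p = 1/0.0206″ = 48.54 pc
M = m − 5 log₁₀ d + 5 = 8.96 − 5·1.6861 + 5 = 5.529
M − M_☉ = 5.529 − 4.83 = 0.699
L/L_☉ = 10^(−0.4 × 0.699) = 0.5251

L/L_☉ ≈ 0.525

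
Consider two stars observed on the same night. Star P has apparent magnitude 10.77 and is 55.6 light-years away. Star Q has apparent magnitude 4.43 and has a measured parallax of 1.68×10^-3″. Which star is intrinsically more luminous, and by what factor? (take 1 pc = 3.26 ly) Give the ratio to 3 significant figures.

Star Q is more luminous, by a factor of 418000.

Star P: d = 55.6 ly / 3.26 = 17.06 pc
Star P: M = m − 5 log₁₀ d + 5 = 10.77 − 5·1.2319 + 5 = 9.611
Star Q: d = 1/p = 1/1.68×10^-3″ = 595.2 pc
Star Q: M = m − 5 log₁₀ d + 5 = 4.43 − 5·2.7747 + 5 = -4.443
ΔM = M_P − M_Q = 9.611 − (-4.443) = 14.054; smaller M is more luminous → Star Q.
L ratio = 10^(0.4 |ΔM|) = 10^5.622 = 418500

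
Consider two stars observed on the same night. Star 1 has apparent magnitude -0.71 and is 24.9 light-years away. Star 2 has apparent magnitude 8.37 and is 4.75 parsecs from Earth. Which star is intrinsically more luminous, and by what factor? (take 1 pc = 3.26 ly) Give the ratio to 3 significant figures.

Star 1: d = 24.9 ly / 3.26 = 7.638 pc
Star 1: M = m − 5 log₁₀ d + 5 = -0.71 − 5·0.8830 + 5 = -0.125
Star 2: M = m − 5 log₁₀ d + 5 = 8.37 − 5·0.6767 + 5 = 9.987
ΔM = M_1 − M_2 = -0.125 − (9.987) = -10.111; smaller M is more luminous → Star 1.
L ratio = 10^(0.4 |ΔM|) = 10^4.045 = 11080

Star 1 is more luminous, by a factor of 11100.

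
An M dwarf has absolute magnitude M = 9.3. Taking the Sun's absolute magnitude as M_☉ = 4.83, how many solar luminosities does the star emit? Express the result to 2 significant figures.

L/L_☉ ≈ 0.016

M − M_☉ = 9.3 − 4.83 = 4.470
L/L_☉ = 10^(−0.4 (M − M_☉)) = 10^-1.788 = 0.01629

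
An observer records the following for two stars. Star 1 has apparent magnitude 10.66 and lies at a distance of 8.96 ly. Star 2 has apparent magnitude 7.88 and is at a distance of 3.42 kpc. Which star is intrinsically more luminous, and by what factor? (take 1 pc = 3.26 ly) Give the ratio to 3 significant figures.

Star 1: d = 8.96 ly / 3.26 = 2.748 pc
Star 1: M = m − 5 log₁₀ d + 5 = 10.66 − 5·0.4391 + 5 = 13.465
Star 2: d = 3.42 kpc = 3420 pc
Star 2: M = m − 5 log₁₀ d + 5 = 7.88 − 5·3.5340 + 5 = -4.790
ΔM = M_1 − M_2 = 13.465 − (-4.790) = 18.255; smaller M is more luminous → Star 2.
L ratio = 10^(0.4 |ΔM|) = 10^7.302 = 2.004×10^7

Star 2 is more luminous, by a factor of 2.00×10^7.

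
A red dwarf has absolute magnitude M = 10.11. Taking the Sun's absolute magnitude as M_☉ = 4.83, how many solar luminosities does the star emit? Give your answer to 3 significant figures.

M − M_☉ = 10.11 − 4.83 = 5.280
L/L_☉ = 10^(−0.4 (M − M_☉)) = 10^-2.112 = 7.727×10^-3

L/L_☉ ≈ 7.73×10^-3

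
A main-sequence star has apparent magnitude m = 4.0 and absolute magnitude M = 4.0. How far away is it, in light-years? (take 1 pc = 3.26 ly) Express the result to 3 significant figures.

μ = m − M = 0.000
m − M = 5 log₁₀ d − 5
log₁₀ d = (m − M)/5 + 1 = 1.0000
d = 10^1.0000 = 10.00 pc
= 32.60 ly

d ≈ 32.6 ly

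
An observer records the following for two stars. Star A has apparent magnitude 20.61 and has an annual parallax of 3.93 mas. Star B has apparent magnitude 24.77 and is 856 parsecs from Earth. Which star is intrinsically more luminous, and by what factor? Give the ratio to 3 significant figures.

Star A: p = 3.93 mas = 3.93×10^-3″ → d = 1/p = 254.5 pc
Star A: M = m − 5 log₁₀ d + 5 = 20.61 − 5·2.4056 + 5 = 13.582
Star B: M = m − 5 log₁₀ d + 5 = 24.77 − 5·2.9325 + 5 = 15.108
ΔM = M_A − M_B = 13.582 − (15.108) = -1.526; smaller M is more luminous → Star A.
L ratio = 10^(0.4 |ΔM|) = 10^0.610 = 4.076

Star A is more luminous, by a factor of 4.08.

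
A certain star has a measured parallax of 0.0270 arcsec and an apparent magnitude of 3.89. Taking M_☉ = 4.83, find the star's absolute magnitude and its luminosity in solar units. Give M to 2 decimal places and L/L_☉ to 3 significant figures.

d = 1/p = 1/0.0270″ = 37.04 pc
M = m − 5 log₁₀ d + 5 = 3.89 − 5·1.5686 + 5 = 1.047
M − M_☉ = 1.047 − 4.83 = -3.783
L/L_☉ = 10^(−0.4 × -3.783) = 32.60

M ≈ 1.05; L/L_☉ ≈ 32.6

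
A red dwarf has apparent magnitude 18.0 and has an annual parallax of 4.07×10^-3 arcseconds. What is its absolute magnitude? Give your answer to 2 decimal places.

M ≈ 11.05

d = 1/p = 1/4.07×10^-3″ = 245.7 pc
5 log₁₀(d/10 pc) = 5 log₁₀(245.7) − 5 = 6.952
M = m − 5 log₁₀(d/10) = 18.0 − 6.952 = 11.048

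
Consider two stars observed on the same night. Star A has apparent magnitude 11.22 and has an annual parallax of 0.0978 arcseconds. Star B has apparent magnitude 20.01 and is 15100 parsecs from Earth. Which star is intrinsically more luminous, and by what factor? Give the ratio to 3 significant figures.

Star B is more luminous, by a factor of 665.

Star A: d = 1/p = 1/0.0978″ = 10.22 pc
Star A: M = m − 5 log₁₀ d + 5 = 11.22 − 5·1.0097 + 5 = 11.172
Star B: M = m − 5 log₁₀ d + 5 = 20.01 − 5·4.1790 + 5 = 4.115
ΔM = M_A − M_B = 11.172 − (4.115) = 7.057; smaller M is more luminous → Star B.
L ratio = 10^(0.4 |ΔM|) = 10^2.823 = 664.7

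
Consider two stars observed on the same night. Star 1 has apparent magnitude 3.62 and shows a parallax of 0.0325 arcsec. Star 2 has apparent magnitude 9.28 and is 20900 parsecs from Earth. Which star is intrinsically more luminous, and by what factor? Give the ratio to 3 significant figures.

Star 2 is more luminous, by a factor of 2510.

Star 1: d = 1/p = 1/0.0325″ = 30.77 pc
Star 1: M = m − 5 log₁₀ d + 5 = 3.62 − 5·1.4881 + 5 = 1.179
Star 2: M = m − 5 log₁₀ d + 5 = 9.28 − 5·4.3201 + 5 = -7.321
ΔM = M_1 − M_2 = 1.179 − (-7.321) = 8.500; smaller M is more luminous → Star 2.
L ratio = 10^(0.4 |ΔM|) = 10^3.400 = 2512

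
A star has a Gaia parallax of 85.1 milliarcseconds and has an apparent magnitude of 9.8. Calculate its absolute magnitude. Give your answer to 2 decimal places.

M ≈ 9.45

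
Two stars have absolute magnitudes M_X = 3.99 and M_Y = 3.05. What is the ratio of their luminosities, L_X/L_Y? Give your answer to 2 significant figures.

L_X/L_Y ≈ 0.42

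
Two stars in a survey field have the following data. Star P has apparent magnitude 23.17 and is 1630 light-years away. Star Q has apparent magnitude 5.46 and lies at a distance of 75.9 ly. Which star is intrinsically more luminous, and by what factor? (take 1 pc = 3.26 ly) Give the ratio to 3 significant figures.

Star Q is more luminous, by a factor of 26300.

Star P: d = 1630 ly / 3.26 = 500.0 pc
Star P: M = m − 5 log₁₀ d + 5 = 23.17 − 5·2.6990 + 5 = 14.675
Star Q: d = 75.9 ly / 3.26 = 23.28 pc
Star Q: M = m − 5 log₁₀ d + 5 = 5.46 − 5·1.3670 + 5 = 3.625
ΔM = M_P − M_Q = 14.675 − (3.625) = 11.050; smaller M is more luminous → Star Q.
L ratio = 10^(0.4 |ΔM|) = 10^4.420 = 26310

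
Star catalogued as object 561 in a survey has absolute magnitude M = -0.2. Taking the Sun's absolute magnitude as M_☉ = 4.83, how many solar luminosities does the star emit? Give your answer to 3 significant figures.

L/L_☉ ≈ 103

M − M_☉ = -0.2 − 4.83 = -5.030
L/L_☉ = 10^(−0.4 (M − M_☉)) = 10^2.012 = 102.8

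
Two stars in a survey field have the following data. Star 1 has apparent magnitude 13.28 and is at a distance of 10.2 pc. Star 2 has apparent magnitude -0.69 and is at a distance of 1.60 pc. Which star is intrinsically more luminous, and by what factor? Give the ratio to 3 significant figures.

Star 2 is more luminous, by a factor of 9530.

Star 1: M = m − 5 log₁₀ d + 5 = 13.28 − 5·1.0086 + 5 = 13.237
Star 2: M = m − 5 log₁₀ d + 5 = -0.69 − 5·0.2041 + 5 = 3.289
ΔM = M_1 − M_2 = 13.237 − (3.289) = 9.948; smaller M is more luminous → Star 2.
L ratio = 10^(0.4 |ΔM|) = 10^3.979 = 9529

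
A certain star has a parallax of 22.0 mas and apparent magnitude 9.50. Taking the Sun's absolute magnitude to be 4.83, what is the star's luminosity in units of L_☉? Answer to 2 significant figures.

d = 1/p = 1000/22.0 mas = 45.45 pc
M = m − 5 log₁₀ d + 5 = 9.50 − 5·1.6576 + 5 = 6.212
M − M_☉ = 6.212 − 4.83 = 1.382
L/L_☉ = 10^(−0.4 × 1.382) = 0.2800

L/L_☉ ≈ 0.28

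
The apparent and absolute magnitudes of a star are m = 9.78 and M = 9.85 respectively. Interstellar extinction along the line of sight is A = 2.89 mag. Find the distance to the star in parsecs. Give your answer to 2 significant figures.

d ≈ 2.6 pc

m − M = 5 log₁₀(d/10 pc) + A  ⇒  9.78 − (9.85) − 2.89 = 5 log₁₀(d/10)
-2.960 = 5 log₁₀(d/10)
log₁₀ d = (m − M − A)/5 + 1 = 0.4080
d = 10^0.4080 = 2.559 pc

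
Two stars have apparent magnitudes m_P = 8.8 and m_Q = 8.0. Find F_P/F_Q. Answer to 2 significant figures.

F_P/F_Q ≈ 0.48

Magnitude difference = 0.8
Flux ratio = 10^(−0.4 Δm) = 10^(−0.4 × 0.8) = 10^-0.320 = 0.4786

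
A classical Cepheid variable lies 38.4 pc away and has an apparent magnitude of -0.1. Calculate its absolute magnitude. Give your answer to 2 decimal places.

M ≈ -3.02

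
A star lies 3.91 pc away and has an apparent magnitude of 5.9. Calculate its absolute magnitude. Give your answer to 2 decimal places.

5 log₁₀(d/10 pc) = 5 log₁₀(3.910) − 5 = -2.039
M = m − 5 log₁₀(d/10) = 5.9 + 2.039 = 7.939

M ≈ 7.94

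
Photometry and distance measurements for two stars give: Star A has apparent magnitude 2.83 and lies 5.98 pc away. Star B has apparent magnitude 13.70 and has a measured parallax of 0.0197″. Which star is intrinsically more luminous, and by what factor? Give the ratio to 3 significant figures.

Star A: M = m − 5 log₁₀ d + 5 = 2.83 − 5·0.7767 + 5 = 3.946
Star B: d = 1/p = 1/0.0197″ = 50.76 pc
Star B: M = m − 5 log₁₀ d + 5 = 13.70 − 5·1.7055 + 5 = 10.172
ΔM = M_A − M_B = 3.946 − (10.172) = -6.226; smaller M is more luminous → Star A.
L ratio = 10^(0.4 |ΔM|) = 10^2.490 = 309.3

Star A is more luminous, by a factor of 309.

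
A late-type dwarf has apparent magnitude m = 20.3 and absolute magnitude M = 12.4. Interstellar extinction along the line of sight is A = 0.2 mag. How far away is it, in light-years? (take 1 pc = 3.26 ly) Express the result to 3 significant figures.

d ≈ 1130 ly

m − M = 5 log₁₀(d/10 pc) + A  ⇒  20.3 − (12.4) − 0.2 = 5 log₁₀(d/10)
7.700 = 5 log₁₀(d/10)
log₁₀ d = (m − M − A)/5 + 1 = 2.5400
d = 10^2.5400 = 346.7 pc
= 1130 ly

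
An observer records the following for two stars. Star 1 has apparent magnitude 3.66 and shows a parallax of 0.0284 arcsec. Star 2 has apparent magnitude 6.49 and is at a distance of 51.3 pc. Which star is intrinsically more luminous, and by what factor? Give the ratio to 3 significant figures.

Star 1: d = 1/p = 1/0.0284″ = 35.21 pc
Star 1: M = m − 5 log₁₀ d + 5 = 3.66 − 5·1.5467 + 5 = 0.927
Star 2: M = m − 5 log₁₀ d + 5 = 6.49 − 5·1.7101 + 5 = 2.939
ΔM = M_1 − M_2 = 0.927 − (2.939) = -2.013; smaller M is more luminous → Star 1.
L ratio = 10^(0.4 |ΔM|) = 10^0.805 = 6.385

Star 1 is more luminous, by a factor of 6.38.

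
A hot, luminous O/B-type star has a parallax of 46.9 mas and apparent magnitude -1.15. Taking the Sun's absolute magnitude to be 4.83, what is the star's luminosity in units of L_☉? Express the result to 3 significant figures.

L/L_☉ ≈ 1120

d = 1/p = 1000/46.9 mas = 21.32 pc
M = m − 5 log₁₀ d + 5 = -1.15 − 5·1.3288 + 5 = -2.794
M − M_☉ = -2.794 − 4.83 = -7.624
L/L_☉ = 10^(−0.4 × -7.624) = 1121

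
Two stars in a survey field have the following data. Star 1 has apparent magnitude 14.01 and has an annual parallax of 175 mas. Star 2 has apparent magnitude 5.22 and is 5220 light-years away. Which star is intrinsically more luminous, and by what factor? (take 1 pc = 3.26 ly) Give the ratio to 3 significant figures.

Star 1: p = 175 mas = 0.175″ → d = 1/p = 5.714 pc
Star 1: M = m − 5 log₁₀ d + 5 = 14.01 − 5·0.7570 + 5 = 15.225
Star 2: d = 5220 ly / 3.26 = 1601 pc
Star 2: M = m − 5 log₁₀ d + 5 = 5.22 − 5·3.2045 + 5 = -5.802
ΔM = M_1 − M_2 = 15.225 − (-5.802) = 21.027; smaller M is more luminous → Star 2.
L ratio = 10^(0.4 |ΔM|) = 10^8.411 = 2.576×10^8

Star 2 is more luminous, by a factor of 2.58×10^8.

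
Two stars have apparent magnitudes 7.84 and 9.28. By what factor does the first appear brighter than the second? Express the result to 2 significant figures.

3.8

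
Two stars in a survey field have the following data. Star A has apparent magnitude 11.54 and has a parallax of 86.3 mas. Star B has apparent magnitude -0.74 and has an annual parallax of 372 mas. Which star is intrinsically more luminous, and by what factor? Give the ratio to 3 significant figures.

Star B is more luminous, by a factor of 4390.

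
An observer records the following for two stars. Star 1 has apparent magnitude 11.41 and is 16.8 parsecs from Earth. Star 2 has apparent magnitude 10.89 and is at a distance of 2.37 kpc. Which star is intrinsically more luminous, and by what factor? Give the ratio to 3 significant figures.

Star 2 is more luminous, by a factor of 32100.

Star 1: M = m − 5 log₁₀ d + 5 = 11.41 − 5·1.2253 + 5 = 10.283
Star 2: d = 2.37 kpc = 2370 pc
Star 2: M = m − 5 log₁₀ d + 5 = 10.89 − 5·3.3747 + 5 = -0.984
ΔM = M_1 − M_2 = 10.283 − (-0.984) = 11.267; smaller M is more luminous → Star 2.
L ratio = 10^(0.4 |ΔM|) = 10^4.507 = 32130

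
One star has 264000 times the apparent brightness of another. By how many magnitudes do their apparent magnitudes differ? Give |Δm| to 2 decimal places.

|Δm| ≈ 13.55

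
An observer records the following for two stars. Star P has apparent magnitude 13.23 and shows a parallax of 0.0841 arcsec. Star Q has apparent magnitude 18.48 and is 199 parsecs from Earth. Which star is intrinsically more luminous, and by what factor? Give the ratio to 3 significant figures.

Star Q is more luminous, by a factor of 2.22.

Star P: d = 1/p = 1/0.0841″ = 11.89 pc
Star P: M = m − 5 log₁₀ d + 5 = 13.23 − 5·1.0752 + 5 = 12.854
Star Q: M = m − 5 log₁₀ d + 5 = 18.48 − 5·2.2989 + 5 = 11.986
ΔM = M_P − M_Q = 12.854 − (11.986) = 0.868; smaller M is more luminous → Star Q.
L ratio = 10^(0.4 |ΔM|) = 10^0.347 = 2.225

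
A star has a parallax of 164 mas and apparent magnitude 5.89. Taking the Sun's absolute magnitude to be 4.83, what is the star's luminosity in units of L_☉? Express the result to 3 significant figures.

d = 1/p = 1000/164 mas = 6.098 pc
M = m − 5 log₁₀ d + 5 = 5.89 − 5·0.7852 + 5 = 6.964
M − M_☉ = 6.964 − 4.83 = 2.134
L/L_☉ = 10^(−0.4 × 2.134) = 0.1401

L/L_☉ ≈ 0.140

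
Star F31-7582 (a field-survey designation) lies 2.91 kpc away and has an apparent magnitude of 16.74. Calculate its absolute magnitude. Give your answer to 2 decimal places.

M ≈ 4.42

d = 2.91 kpc = 2910 pc
5 log₁₀(d/10 pc) = 5 log₁₀(2910) − 5 = 12.319
M = m − 5 log₁₀(d/10) = 16.74 − 12.319 = 4.421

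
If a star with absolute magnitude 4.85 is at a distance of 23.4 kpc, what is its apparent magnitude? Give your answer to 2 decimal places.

m ≈ 21.70

d = 23.4 kpc = 23400 pc
m = M + 5 log₁₀ d − 5 = 4.85 + 5·4.3692 − 5 = 21.696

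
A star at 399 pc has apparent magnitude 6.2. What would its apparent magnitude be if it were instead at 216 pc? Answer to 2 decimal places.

Flux ∝ 1/d², so Δm = 5 log₁₀(d₂/d₁) = 5 log₁₀(216/399) = -1.333
m₂ = m₁ + Δm = 6.2 + (-1.333) = 4.867

m ≈ 4.87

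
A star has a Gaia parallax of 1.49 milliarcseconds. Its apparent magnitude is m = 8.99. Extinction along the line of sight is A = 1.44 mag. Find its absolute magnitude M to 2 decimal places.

M ≈ -1.58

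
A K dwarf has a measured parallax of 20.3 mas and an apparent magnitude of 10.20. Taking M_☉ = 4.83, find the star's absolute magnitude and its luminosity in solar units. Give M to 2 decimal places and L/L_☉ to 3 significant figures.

M ≈ 6.74; L/L_☉ ≈ 0.173

d = 1/p = 1000/20.3 mas = 49.26 pc
M = m − 5 log₁₀ d + 5 = 10.20 − 5·1.6925 + 5 = 6.737
M − M_☉ = 6.737 − 4.83 = 1.907
L/L_☉ = 10^(−0.4 × 1.907) = 0.1726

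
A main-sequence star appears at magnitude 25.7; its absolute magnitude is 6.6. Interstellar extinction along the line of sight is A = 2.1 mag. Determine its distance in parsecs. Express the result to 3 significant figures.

d ≈ 25100 pc

m − M = 5 log₁₀(d/10 pc) + A  ⇒  25.7 − (6.6) − 2.1 = 5 log₁₀(d/10)
17.000 = 5 log₁₀(d/10)
log₁₀ d = (m − M − A)/5 + 1 = 4.4000
d = 10^4.4000 = 25120 pc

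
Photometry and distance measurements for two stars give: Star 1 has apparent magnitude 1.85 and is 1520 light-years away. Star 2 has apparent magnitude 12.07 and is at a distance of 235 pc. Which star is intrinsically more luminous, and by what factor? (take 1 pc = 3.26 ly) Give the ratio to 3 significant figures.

Star 1 is more luminous, by a factor of 48200.

Star 1: d = 1520 ly / 3.26 = 466.3 pc
Star 1: M = m − 5 log₁₀ d + 5 = 1.85 − 5·2.6686 + 5 = -6.493
Star 2: M = m − 5 log₁₀ d + 5 = 12.07 − 5·2.3711 + 5 = 5.215
ΔM = M_1 − M_2 = -6.493 − (5.215) = -11.708; smaller M is more luminous → Star 1.
L ratio = 10^(0.4 |ΔM|) = 10^4.683 = 48210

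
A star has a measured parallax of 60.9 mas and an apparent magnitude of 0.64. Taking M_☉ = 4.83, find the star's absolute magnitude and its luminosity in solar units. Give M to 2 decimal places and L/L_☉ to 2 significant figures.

M ≈ -0.44; L/L_☉ ≈ 130

d = 1/p = 1000/60.9 mas = 16.42 pc
M = m − 5 log₁₀ d + 5 = 0.64 − 5·1.2154 + 5 = -0.437
M − M_☉ = -0.437 − 4.83 = -5.267
L/L_☉ = 10^(−0.4 × -5.267) = 127.9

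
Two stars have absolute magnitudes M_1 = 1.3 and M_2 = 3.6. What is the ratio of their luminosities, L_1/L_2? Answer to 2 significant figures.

L_1/L_2 ≈ 8.3

ΔM = M_1 − M_2 = -2.3
L_1/L_2 = 10^(−0.4 ΔM) = 10^0.920 = 8.318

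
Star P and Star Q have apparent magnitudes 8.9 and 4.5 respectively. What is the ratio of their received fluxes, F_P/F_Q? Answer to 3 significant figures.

F_P/F_Q ≈ 0.0174

Magnitude difference = 4.4
Flux ratio = 10^(−0.4 Δm) = 10^(−0.4 × 4.4) = 10^-1.760 = 0.01738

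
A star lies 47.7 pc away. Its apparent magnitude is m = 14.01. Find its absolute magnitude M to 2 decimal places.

M ≈ 10.62

5 log₁₀(d/10 pc) = 5 log₁₀(47.70) − 5 = 3.393
M = m − 5 log₁₀(d/10) = 14.01 − 3.393 = 10.617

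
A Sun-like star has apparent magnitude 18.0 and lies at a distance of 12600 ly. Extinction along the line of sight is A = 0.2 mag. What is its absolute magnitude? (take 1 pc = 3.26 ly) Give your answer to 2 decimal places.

M ≈ 4.86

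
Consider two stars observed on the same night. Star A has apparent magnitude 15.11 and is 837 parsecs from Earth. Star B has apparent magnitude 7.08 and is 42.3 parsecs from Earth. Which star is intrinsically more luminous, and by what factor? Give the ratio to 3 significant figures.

Star B is more luminous, by a factor of 4.16.

Star A: M = m − 5 log₁₀ d + 5 = 15.11 − 5·2.9227 + 5 = 5.496
Star B: M = m − 5 log₁₀ d + 5 = 7.08 − 5·1.6263 + 5 = 3.948
ΔM = M_A − M_B = 5.496 − (3.948) = 1.548; smaller M is more luminous → Star B.
L ratio = 10^(0.4 |ΔM|) = 10^0.619 = 4.161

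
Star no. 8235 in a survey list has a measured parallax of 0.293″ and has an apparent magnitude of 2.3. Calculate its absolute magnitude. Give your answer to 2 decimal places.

d = 1/p = 1/0.293″ = 3.413 pc
5 log₁₀(d/10 pc) = 5 log₁₀(3.413) − 5 = -2.334
M = m − 5 log₁₀(d/10) = 2.3 + 2.334 = 4.634

M ≈ 4.63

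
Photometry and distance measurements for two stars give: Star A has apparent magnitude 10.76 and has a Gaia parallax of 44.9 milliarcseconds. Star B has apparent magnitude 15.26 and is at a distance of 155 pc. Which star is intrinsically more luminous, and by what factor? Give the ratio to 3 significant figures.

Star A is more luminous, by a factor of 1.30.

Star A: p = 44.9 mas = 0.0449″ → d = 1/p = 22.27 pc
Star A: M = m − 5 log₁₀ d + 5 = 10.76 − 5·1.3478 + 5 = 9.021
Star B: M = m − 5 log₁₀ d + 5 = 15.26 − 5·2.1903 + 5 = 9.308
ΔM = M_A − M_B = 9.021 − (9.308) = -0.287; smaller M is more luminous → Star A.
L ratio = 10^(0.4 |ΔM|) = 10^0.115 = 1.303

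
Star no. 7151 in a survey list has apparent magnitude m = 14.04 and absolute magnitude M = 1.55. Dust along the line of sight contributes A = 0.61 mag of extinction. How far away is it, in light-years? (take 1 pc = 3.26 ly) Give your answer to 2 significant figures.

d ≈ 7700 ly

m − M = 5 log₁₀(d/10 pc) + A  ⇒  14.04 − (1.55) − 0.61 = 5 log₁₀(d/10)
11.880 = 5 log₁₀(d/10)
log₁₀ d = (m − M − A)/5 + 1 = 3.3760
d = 10^3.3760 = 2377 pc
= 7748 ly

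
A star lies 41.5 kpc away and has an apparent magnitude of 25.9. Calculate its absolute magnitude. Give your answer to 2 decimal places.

d = 41.5 kpc = 41500 pc
5 log₁₀(d/10 pc) = 5 log₁₀(41500) − 5 = 18.090
M = m − 5 log₁₀(d/10) = 25.9 − 18.090 = 7.810

M ≈ 7.81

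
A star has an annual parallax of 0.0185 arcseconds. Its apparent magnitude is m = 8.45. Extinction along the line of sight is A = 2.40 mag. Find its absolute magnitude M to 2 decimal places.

M ≈ 2.39

d = 1/p = 1/0.0185″ = 54.05 pc
5 log₁₀(d/10 pc) = 5 log₁₀(54.05) − 5 = 3.664
M = m − 5 log₁₀(d/10) − A = 8.45 − 3.664 − 2.40 = 2.386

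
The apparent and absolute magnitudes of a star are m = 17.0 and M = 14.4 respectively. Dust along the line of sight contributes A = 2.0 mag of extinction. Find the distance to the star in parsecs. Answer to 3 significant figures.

m − M = 5 log₁₀(d/10 pc) + A  ⇒  17.0 − (14.4) − 2.0 = 5 log₁₀(d/10)
0.600 = 5 log₁₀(d/10)
log₁₀ d = (m − M − A)/5 + 1 = 1.1200
d = 10^1.1200 = 13.18 pc

d ≈ 13.2 pc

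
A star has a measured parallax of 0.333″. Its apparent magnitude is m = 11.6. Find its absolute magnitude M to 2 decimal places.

d = 1/p = 1/0.333″ = 3.003 pc
5 log₁₀(d/10 pc) = 5 log₁₀(3.003) − 5 = -2.612
M = m − 5 log₁₀(d/10) = 11.6 + 2.612 = 14.212

M ≈ 14.21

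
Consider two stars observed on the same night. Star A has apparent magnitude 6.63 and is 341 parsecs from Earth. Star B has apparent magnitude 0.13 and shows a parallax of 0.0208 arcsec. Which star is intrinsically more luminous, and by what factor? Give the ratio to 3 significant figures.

Star B is more luminous, by a factor of 7.91.

Star A: M = m − 5 log₁₀ d + 5 = 6.63 − 5·2.5328 + 5 = -1.034
Star B: d = 1/p = 1/0.0208″ = 48.08 pc
Star B: M = m − 5 log₁₀ d + 5 = 0.13 − 5·1.6819 + 5 = -3.280
ΔM = M_A − M_B = -1.034 − (-3.280) = 2.246; smaller M is more luminous → Star B.
L ratio = 10^(0.4 |ΔM|) = 10^0.898 = 7.913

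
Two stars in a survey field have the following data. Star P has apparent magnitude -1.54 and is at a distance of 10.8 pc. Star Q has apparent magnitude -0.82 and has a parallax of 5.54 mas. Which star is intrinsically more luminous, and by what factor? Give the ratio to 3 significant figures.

Star Q is more luminous, by a factor of 144.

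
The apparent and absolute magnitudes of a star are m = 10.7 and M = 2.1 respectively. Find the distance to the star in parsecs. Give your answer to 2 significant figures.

d ≈ 520 pc

μ = m − M = 8.600
m − M = 5 log₁₀ d − 5
log₁₀ d = (m − M)/5 + 1 = 2.7200
d = 10^2.7200 = 524.8 pc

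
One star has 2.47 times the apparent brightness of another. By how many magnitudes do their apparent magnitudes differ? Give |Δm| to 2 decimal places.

Pogson: Δm = −2.5 log₁₀(ratio) = −2.5 log₁₀(2.47) = −2.5 × 0.3927 = -0.982

|Δm| ≈ 0.98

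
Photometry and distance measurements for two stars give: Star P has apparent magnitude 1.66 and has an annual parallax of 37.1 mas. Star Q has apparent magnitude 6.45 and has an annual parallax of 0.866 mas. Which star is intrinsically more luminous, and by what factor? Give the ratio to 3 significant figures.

Star P: p = 37.1 mas = 0.0371″ → d = 1/p = 26.95 pc
Star P: M = m − 5 log₁₀ d + 5 = 1.66 − 5·1.4306 + 5 = -0.493
Star Q: p = 0.866 mas = 8.66×10^-4″ → d = 1/p = 1155 pc
Star Q: M = m − 5 log₁₀ d + 5 = 6.45 − 5·3.0625 + 5 = -3.862
ΔM = M_P − M_Q = -0.493 − (-3.862) = 3.369; smaller M is more luminous → Star Q.
L ratio = 10^(0.4 |ΔM|) = 10^1.348 = 22.27

Star Q is more luminous, by a factor of 22.3.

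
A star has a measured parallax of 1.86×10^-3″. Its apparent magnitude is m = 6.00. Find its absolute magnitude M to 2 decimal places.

M ≈ -2.65

d = 1/p = 1/1.86×10^-3″ = 537.6 pc
5 log₁₀(d/10 pc) = 5 log₁₀(537.6) − 5 = 8.652
M = m − 5 log₁₀(d/10) = 6.00 − 8.652 = -2.652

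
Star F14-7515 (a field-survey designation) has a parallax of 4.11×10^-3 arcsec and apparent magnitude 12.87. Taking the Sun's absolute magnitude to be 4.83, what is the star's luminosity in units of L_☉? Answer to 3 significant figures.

L/L_☉ ≈ 0.360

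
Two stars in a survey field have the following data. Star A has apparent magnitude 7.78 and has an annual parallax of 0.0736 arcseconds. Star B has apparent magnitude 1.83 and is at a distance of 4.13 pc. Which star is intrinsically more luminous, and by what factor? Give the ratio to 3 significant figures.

Star B is more luminous, by a factor of 22.2.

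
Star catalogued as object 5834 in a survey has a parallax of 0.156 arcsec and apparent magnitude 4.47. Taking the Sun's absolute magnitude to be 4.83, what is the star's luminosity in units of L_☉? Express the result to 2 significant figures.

L/L_☉ ≈ 0.57

d = 1/p = 1/0.156″ = 6.410 pc
M = m − 5 log₁₀ d + 5 = 4.47 − 5·0.8069 + 5 = 5.436
M − M_☉ = 5.436 − 4.83 = 0.606
L/L_☉ = 10^(−0.4 × 0.606) = 0.5725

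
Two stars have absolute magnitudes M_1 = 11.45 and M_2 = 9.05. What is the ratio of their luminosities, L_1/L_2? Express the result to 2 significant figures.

ΔM = M_1 − M_2 = 2.40
L_1/L_2 = 10^(−0.4 ΔM) = 10^-0.960 = 0.1096

L_1/L_2 ≈ 0.11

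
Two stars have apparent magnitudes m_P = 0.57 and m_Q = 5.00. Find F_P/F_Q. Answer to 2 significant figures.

F_P/F_Q ≈ 59

Magnitude difference = -4.43
Flux ratio = 10^(−0.4 Δm) = 10^(−0.4 × -4.43) = 10^1.772 = 59.16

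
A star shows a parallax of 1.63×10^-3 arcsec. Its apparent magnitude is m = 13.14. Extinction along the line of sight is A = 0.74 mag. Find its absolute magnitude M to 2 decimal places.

M ≈ 3.46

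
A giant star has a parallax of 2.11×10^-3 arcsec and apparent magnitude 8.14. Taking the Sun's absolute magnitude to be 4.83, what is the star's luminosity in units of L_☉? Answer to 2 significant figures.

d = 1/p = 1/2.11×10^-3″ = 473.9 pc
M = m − 5 log₁₀ d + 5 = 8.14 − 5·2.6757 + 5 = -0.239
M − M_☉ = -0.239 − 4.83 = -5.069
L/L_☉ = 10^(−0.4 × -5.069) = 106.5

L/L_☉ ≈ 110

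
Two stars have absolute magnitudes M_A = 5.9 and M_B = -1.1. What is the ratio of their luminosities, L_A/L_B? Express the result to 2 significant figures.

L_A/L_B ≈ 1.6×10^-3

ΔM = M_A − M_B = 7.0
L_A/L_B = 10^(−0.4 ΔM) = 10^-2.800 = 1.585×10^-3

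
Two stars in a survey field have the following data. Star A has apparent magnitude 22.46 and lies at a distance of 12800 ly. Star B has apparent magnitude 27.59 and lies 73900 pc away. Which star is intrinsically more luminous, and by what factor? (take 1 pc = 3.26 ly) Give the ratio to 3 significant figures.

Star B is more luminous, by a factor of 3.14.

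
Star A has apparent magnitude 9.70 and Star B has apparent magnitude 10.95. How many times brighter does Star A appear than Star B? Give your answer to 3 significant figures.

Magnitude difference = -1.25
Flux ratio = 10^(−0.4 Δm) = 10^(−0.4 × -1.25) = 10^0.500 = 3.162

3.16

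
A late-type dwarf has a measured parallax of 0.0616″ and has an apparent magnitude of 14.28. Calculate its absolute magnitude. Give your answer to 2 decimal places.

d = 1/p = 1/0.0616″ = 16.23 pc
5 log₁₀(d/10 pc) = 5 log₁₀(16.23) − 5 = 1.052
M = m − 5 log₁₀(d/10) = 14.28 − 1.052 = 13.228

M ≈ 13.23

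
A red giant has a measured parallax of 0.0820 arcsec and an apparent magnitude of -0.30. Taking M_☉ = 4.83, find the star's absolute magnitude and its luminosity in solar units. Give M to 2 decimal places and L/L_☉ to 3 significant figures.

d = 1/p = 1/0.0820″ = 12.20 pc
M = m − 5 log₁₀ d + 5 = -0.30 − 5·1.0862 + 5 = -0.731
M − M_☉ = -0.731 − 4.83 = -5.561
L/L_☉ = 10^(−0.4 × -5.561) = 167.6

M ≈ -0.73; L/L_☉ ≈ 168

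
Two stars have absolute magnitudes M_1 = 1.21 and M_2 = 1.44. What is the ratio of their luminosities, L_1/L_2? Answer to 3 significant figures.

L_1/L_2 ≈ 1.24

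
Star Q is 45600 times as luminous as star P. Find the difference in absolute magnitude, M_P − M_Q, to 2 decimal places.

Pogson: ΔM = −2.5 log₁₀(ratio) = −2.5 log₁₀(45600) = −2.5 × 4.6590 = -11.647
Star Q is brighter so has the smaller magnitude: M_P − M_Q is positive.

M_P − M_Q ≈ 11.65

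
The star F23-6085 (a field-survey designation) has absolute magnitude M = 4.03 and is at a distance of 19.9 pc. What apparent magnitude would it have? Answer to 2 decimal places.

m ≈ 5.52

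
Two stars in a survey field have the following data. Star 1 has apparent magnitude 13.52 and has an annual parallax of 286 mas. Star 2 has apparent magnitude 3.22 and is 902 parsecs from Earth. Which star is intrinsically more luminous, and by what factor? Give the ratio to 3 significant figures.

Star 1: p = 286 mas = 0.286″ → d = 1/p = 3.497 pc
Star 1: M = m − 5 log₁₀ d + 5 = 13.52 − 5·0.5436 + 5 = 15.802
Star 2: M = m − 5 log₁₀ d + 5 = 3.22 − 5·2.9552 + 5 = -6.556
ΔM = M_1 − M_2 = 15.802 − (-6.556) = 22.358; smaller M is more luminous → Star 2.
L ratio = 10^(0.4 |ΔM|) = 10^8.943 = 8.773×10^8

Star 2 is more luminous, by a factor of 8.77×10^8.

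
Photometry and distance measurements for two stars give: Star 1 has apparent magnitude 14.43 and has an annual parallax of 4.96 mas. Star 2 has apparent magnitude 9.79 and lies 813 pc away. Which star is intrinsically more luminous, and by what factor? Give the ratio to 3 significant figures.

Star 2 is more luminous, by a factor of 1170.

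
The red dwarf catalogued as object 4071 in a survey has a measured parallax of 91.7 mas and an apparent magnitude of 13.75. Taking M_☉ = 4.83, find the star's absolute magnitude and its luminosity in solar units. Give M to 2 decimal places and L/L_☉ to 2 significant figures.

M ≈ 13.56; L/L_☉ ≈ 3.2×10^-4

d = 1/p = 1000/91.7 mas = 10.91 pc
M = m − 5 log₁₀ d + 5 = 13.75 − 5·1.0376 + 5 = 13.562
M − M_☉ = 13.562 − 4.83 = 8.732
L/L_☉ = 10^(−0.4 × 8.732) = 3.216×10^-4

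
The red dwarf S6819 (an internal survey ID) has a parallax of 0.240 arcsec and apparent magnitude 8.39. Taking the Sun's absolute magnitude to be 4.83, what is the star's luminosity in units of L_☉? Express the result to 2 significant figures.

L/L_☉ ≈ 6.5×10^-3

d = 1/p = 1/0.240″ = 4.167 pc
M = m − 5 log₁₀ d + 5 = 8.39 − 5·0.6198 + 5 = 10.291
M − M_☉ = 10.291 − 4.83 = 5.461
L/L_☉ = 10^(−0.4 × 5.461) = 6.540×10^-3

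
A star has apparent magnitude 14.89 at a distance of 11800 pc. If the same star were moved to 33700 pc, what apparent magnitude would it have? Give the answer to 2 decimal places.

Flux ∝ 1/d², so Δm = 5 log₁₀(d₂/d₁) = 5 log₁₀(33700/11800) = 2.279
m₂ = m₁ + Δm = 14.89 + (2.279) = 17.169

m ≈ 17.17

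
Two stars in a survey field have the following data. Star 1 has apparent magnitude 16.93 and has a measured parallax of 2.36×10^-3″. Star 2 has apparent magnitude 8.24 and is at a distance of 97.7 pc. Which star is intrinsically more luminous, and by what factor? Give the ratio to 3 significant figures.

Star 2 is more luminous, by a factor of 159.

Star 1: d = 1/p = 1/2.36×10^-3″ = 423.7 pc
Star 1: M = m − 5 log₁₀ d + 5 = 16.93 − 5·2.6271 + 5 = 8.795
Star 2: M = m − 5 log₁₀ d + 5 = 8.24 − 5·1.9899 + 5 = 3.291
ΔM = M_1 − M_2 = 8.795 − (3.291) = 5.504; smaller M is more luminous → Star 2.
L ratio = 10^(0.4 |ΔM|) = 10^2.202 = 159.1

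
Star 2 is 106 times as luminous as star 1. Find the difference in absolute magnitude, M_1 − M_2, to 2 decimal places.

M_1 − M_2 ≈ 5.06

Pogson: ΔM = −2.5 log₁₀(ratio) = −2.5 log₁₀(106) = −2.5 × 2.0253 = -5.063
Star 2 is brighter so has the smaller magnitude: M_1 − M_2 is positive.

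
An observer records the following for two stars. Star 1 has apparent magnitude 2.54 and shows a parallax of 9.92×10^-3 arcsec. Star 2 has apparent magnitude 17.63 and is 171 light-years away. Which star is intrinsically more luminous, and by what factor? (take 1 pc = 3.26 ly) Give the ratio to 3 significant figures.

Star 1 is more luminous, by a factor of 4.01×10^6.

Star 1: d = 1/p = 1/9.92×10^-3″ = 100.8 pc
Star 1: M = m − 5 log₁₀ d + 5 = 2.54 − 5·2.0035 + 5 = -2.477
Star 2: d = 171 ly / 3.26 = 52.45 pc
Star 2: M = m − 5 log₁₀ d + 5 = 17.63 − 5·1.7198 + 5 = 14.031
ΔM = M_1 − M_2 = -2.477 − (14.031) = -16.509; smaller M is more luminous → Star 1.
L ratio = 10^(0.4 |ΔM|) = 10^6.603 = 4.013×10^6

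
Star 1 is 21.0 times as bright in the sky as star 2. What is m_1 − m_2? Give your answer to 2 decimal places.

m_1 − m_2 ≈ -3.31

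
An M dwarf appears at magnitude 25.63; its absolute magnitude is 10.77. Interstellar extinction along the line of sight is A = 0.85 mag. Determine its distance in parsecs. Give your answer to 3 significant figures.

d ≈ 6340 pc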